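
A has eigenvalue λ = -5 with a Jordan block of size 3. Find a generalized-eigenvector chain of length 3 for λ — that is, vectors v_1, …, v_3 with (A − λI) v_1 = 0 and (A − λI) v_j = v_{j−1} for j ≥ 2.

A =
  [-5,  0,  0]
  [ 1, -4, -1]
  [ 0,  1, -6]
A Jordan chain for λ = -5 of length 3:
v_1 = (0, 1, 1)ᵀ
v_2 = (0, 1, 0)ᵀ
v_3 = (1, 0, 0)ᵀ

Let N = A − (-5)·I. We want v_3 with N^3 v_3 = 0 but N^2 v_3 ≠ 0; then v_{j-1} := N · v_j for j = 3, …, 2.

Pick v_3 = (1, 0, 0)ᵀ.
Then v_2 = N · v_3 = (0, 1, 0)ᵀ.
Then v_1 = N · v_2 = (0, 1, 1)ᵀ.

Sanity check: (A − (-5)·I) v_1 = (0, 0, 0)ᵀ = 0. ✓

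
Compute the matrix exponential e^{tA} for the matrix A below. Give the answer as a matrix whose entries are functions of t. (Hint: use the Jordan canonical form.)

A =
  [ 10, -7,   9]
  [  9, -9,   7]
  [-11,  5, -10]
e^{tA} =
  [7*t^2*exp(-3*t)/2 + 13*t*exp(-3*t) + exp(-3*t), -2*t^2*exp(-3*t) - 7*t*exp(-3*t), 5*t^2*exp(-3*t)/2 + 9*t*exp(-3*t)]
  [-7*t^2*exp(-3*t) + 9*t*exp(-3*t), 4*t^2*exp(-3*t) - 6*t*exp(-3*t) + exp(-3*t), -5*t^2*exp(-3*t) + 7*t*exp(-3*t)]
  [-21*t^2*exp(-3*t)/2 - 11*t*exp(-3*t), 6*t^2*exp(-3*t) + 5*t*exp(-3*t), -15*t^2*exp(-3*t)/2 - 7*t*exp(-3*t) + exp(-3*t)]

Strategy: write A = P · J · P⁻¹ where J is a Jordan canonical form, so e^{tA} = P · e^{tJ} · P⁻¹, and e^{tJ} can be computed block-by-block.

A has Jordan form
J =
  [-3,  1,  0]
  [ 0, -3,  1]
  [ 0,  0, -3]
(up to reordering of blocks).

Per-block formulas:
  For a 3×3 Jordan block J_3(-3): exp(t · J_3(-3)) = e^(-3t)·(I + t·N + (t^2/2)·N^2), where N is the 3×3 nilpotent shift.

After assembling e^{tJ} and conjugating by P, we get:

e^{tA} =
  [7*t^2*exp(-3*t)/2 + 13*t*exp(-3*t) + exp(-3*t), -2*t^2*exp(-3*t) - 7*t*exp(-3*t), 5*t^2*exp(-3*t)/2 + 9*t*exp(-3*t)]
  [-7*t^2*exp(-3*t) + 9*t*exp(-3*t), 4*t^2*exp(-3*t) - 6*t*exp(-3*t) + exp(-3*t), -5*t^2*exp(-3*t) + 7*t*exp(-3*t)]
  [-21*t^2*exp(-3*t)/2 - 11*t*exp(-3*t), 6*t^2*exp(-3*t) + 5*t*exp(-3*t), -15*t^2*exp(-3*t)/2 - 7*t*exp(-3*t) + exp(-3*t)]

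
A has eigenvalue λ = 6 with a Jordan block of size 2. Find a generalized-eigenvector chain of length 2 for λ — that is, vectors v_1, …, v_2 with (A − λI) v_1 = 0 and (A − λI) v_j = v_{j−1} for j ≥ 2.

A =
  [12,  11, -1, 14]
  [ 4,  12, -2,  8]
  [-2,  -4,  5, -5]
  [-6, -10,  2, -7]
A Jordan chain for λ = 6 of length 2:
v_1 = (1, 2, 0, -2)ᵀ
v_2 = (2, -1, 0, 0)ᵀ

Let N = A − (6)·I. We want v_2 with N^2 v_2 = 0 but N^1 v_2 ≠ 0; then v_{j-1} := N · v_j for j = 2, …, 2.

Pick v_2 = (2, -1, 0, 0)ᵀ.
Then v_1 = N · v_2 = (1, 2, 0, -2)ᵀ.

Sanity check: (A − (6)·I) v_1 = (0, 0, 0, 0)ᵀ = 0. ✓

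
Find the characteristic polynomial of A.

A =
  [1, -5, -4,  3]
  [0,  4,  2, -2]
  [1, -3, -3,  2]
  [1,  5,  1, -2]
x^4

Expanding det(x·I − A) (e.g. by cofactor expansion or by noting that A is similar to its Jordan form J, which has the same characteristic polynomial as A) gives
  χ_A(x) = x^4
which factors as x^4. The eigenvalues (with algebraic multiplicities) are λ = 0 with multiplicity 4.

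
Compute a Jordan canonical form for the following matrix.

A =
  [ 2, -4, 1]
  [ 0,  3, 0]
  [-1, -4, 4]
J_2(3) ⊕ J_1(3)

The characteristic polynomial is
  det(x·I − A) = x^3 - 9*x^2 + 27*x - 27 = (x - 3)^3

Eigenvalues and multiplicities (the geometric multiplicity of λ is n − rank(A − λI), which equals the number of Jordan blocks for λ):
  λ = 3: algebraic multiplicity = 3, geometric multiplicity = 2

Determining the block sizes for each eigenvalue:
  λ = 3: 2 blocks summing to 3 forces exactly one block of size 2 and the rest size 1 → block sizes [2, 1]

Assembling the blocks gives a Jordan form
J =
  [3, 1, 0]
  [0, 3, 0]
  [0, 0, 3]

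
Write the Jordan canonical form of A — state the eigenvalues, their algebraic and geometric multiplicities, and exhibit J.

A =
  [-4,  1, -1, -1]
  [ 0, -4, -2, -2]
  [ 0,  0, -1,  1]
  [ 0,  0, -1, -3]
J_2(-4) ⊕ J_2(-2)

The characteristic polynomial is
  det(x·I − A) = x^4 + 12*x^3 + 52*x^2 + 96*x + 64 = (x + 2)^2*(x + 4)^2

Eigenvalues and multiplicities (the geometric multiplicity of λ is n − rank(A − λI), which equals the number of Jordan blocks for λ):
  λ = -4: algebraic multiplicity = 2, geometric multiplicity = 1
  λ = -2: algebraic multiplicity = 2, geometric multiplicity = 1

Determining the block sizes for each eigenvalue:
  λ = -4: one block (gm = 1), so the single block has size am = 2 → block sizes [2]
  λ = -2: one block (gm = 1), so the single block has size am = 2 → block sizes [2]

Assembling the blocks gives a Jordan form
J =
  [-4,  1,  0,  0]
  [ 0, -4,  0,  0]
  [ 0,  0, -2,  1]
  [ 0,  0,  0, -2]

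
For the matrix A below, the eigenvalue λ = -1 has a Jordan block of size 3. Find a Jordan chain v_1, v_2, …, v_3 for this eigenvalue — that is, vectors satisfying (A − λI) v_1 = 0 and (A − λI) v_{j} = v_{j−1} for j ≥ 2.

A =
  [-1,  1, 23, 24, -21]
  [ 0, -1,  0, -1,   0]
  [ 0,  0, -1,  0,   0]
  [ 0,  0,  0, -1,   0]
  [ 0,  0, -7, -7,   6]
A Jordan chain for λ = -1 of length 3:
v_1 = (1, 0, 0, 0, 0)ᵀ
v_2 = (-1, 1, 0, 0, 0)ᵀ
v_3 = (0, 0, 1, -1, 0)ᵀ

Let N = A − (-1)·I. We want v_3 with N^3 v_3 = 0 but N^2 v_3 ≠ 0; then v_{j-1} := N · v_j for j = 3, …, 2.

Pick v_3 = (0, 0, 1, -1, 0)ᵀ.
Then v_2 = N · v_3 = (-1, 1, 0, 0, 0)ᵀ.
Then v_1 = N · v_2 = (1, 0, 0, 0, 0)ᵀ.

Sanity check: (A − (-1)·I) v_1 = (0, 0, 0, 0, 0)ᵀ = 0. ✓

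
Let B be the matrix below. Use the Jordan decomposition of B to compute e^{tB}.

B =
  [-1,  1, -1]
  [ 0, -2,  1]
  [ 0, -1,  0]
e^{tB} =
  [exp(-t), t*exp(-t), -t*exp(-t)]
  [0, -t*exp(-t) + exp(-t), t*exp(-t)]
  [0, -t*exp(-t), t*exp(-t) + exp(-t)]

Strategy: write B = P · J · P⁻¹ where J is a Jordan canonical form, so e^{tB} = P · e^{tJ} · P⁻¹, and e^{tJ} can be computed block-by-block.

B has Jordan form
J =
  [-1,  1,  0]
  [ 0, -1,  0]
  [ 0,  0, -1]
(up to reordering of blocks).

Per-block formulas:
  For a 2×2 Jordan block J_2(-1): exp(t · J_2(-1)) = e^(-1t)·(I + t·N), where N is the 2×2 nilpotent shift.
  For a 1×1 block at λ = -1: exp(t · [-1]) = [e^(-1t)].

After assembling e^{tJ} and conjugating by P, we get:

e^{tB} =
  [exp(-t), t*exp(-t), -t*exp(-t)]
  [0, -t*exp(-t) + exp(-t), t*exp(-t)]
  [0, -t*exp(-t), t*exp(-t) + exp(-t)]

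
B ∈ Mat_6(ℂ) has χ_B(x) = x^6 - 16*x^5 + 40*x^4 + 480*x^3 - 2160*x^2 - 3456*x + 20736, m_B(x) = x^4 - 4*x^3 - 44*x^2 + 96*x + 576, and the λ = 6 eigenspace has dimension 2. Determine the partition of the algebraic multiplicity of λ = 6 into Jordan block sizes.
Block sizes for λ = 6: [2, 2]

Step 1 — from the characteristic polynomial, algebraic multiplicity of λ = 6 is 4. From dim ker(B − (6)·I) = 2, there are exactly 2 Jordan blocks for λ = 6.
Step 2 — from the minimal polynomial, the factor (x − 6)^2 tells us the largest block for λ = 6 has size 2.
Step 3 — with total size 4, 2 blocks, and largest block 2, the block sizes (in nonincreasing order) are [2, 2].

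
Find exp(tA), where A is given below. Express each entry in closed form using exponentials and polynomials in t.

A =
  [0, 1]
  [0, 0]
e^{tA} =
  [1, t]
  [0, 1]

Strategy: write A = P · J · P⁻¹ where J is a Jordan canonical form, so e^{tA} = P · e^{tJ} · P⁻¹, and e^{tJ} can be computed block-by-block.

A has Jordan form
J =
  [0, 1]
  [0, 0]
(up to reordering of blocks).

Per-block formulas:
  For a 2×2 Jordan block J_2(0): exp(t · J_2(0)) = e^(0t)·(I + t·N), where N is the 2×2 nilpotent shift.

After assembling e^{tJ} and conjugating by P, we get:

e^{tA} =
  [1, t]
  [0, 1]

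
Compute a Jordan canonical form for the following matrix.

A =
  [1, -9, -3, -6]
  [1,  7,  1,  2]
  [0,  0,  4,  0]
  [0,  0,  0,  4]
J_2(4) ⊕ J_1(4) ⊕ J_1(4)

The characteristic polynomial is
  det(x·I − A) = x^4 - 16*x^3 + 96*x^2 - 256*x + 256 = (x - 4)^4

Eigenvalues and multiplicities (the geometric multiplicity of λ is n − rank(A − λI), which equals the number of Jordan blocks for λ):
  λ = 4: algebraic multiplicity = 4, geometric multiplicity = 3

Determining the block sizes for each eigenvalue:
  λ = 4: 3 blocks summing to 4 forces exactly one block of size 2 and the rest size 1 → block sizes [2, 1, 1]

Assembling the blocks gives a Jordan form
J =
  [4, 1, 0, 0]
  [0, 4, 0, 0]
  [0, 0, 4, 0]
  [0, 0, 0, 4]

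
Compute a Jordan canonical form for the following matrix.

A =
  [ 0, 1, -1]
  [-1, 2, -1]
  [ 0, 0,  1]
J_2(1) ⊕ J_1(1)

The characteristic polynomial is
  det(x·I − A) = x^3 - 3*x^2 + 3*x - 1 = (x - 1)^3

Eigenvalues and multiplicities (the geometric multiplicity of λ is n − rank(A − λI), which equals the number of Jordan blocks for λ):
  λ = 1: algebraic multiplicity = 3, geometric multiplicity = 2

Determining the block sizes for each eigenvalue:
  λ = 1: 2 blocks summing to 3 forces exactly one block of size 2 and the rest size 1 → block sizes [2, 1]

Assembling the blocks gives a Jordan form
J =
  [1, 1, 0]
  [0, 1, 0]
  [0, 0, 1]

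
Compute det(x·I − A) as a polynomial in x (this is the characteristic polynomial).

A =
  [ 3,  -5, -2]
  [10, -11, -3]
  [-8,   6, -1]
x^3 + 9*x^2 + 27*x + 27

Expanding det(x·I − A) (e.g. by cofactor expansion or by noting that A is similar to its Jordan form J, which has the same characteristic polynomial as A) gives
  χ_A(x) = x^3 + 9*x^2 + 27*x + 27
which factors as (x + 3)^3. The eigenvalues (with algebraic multiplicities) are λ = -3 with multiplicity 3.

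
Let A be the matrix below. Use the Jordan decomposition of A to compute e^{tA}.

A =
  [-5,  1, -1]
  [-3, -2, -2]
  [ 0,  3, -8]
e^{tA} =
  [-3*t^2*exp(-5*t)/2 + exp(-5*t), t*exp(-5*t), t^2*exp(-5*t)/2 - t*exp(-5*t)]
  [-9*t^2*exp(-5*t)/2 - 3*t*exp(-5*t), 3*t*exp(-5*t) + exp(-5*t), 3*t^2*exp(-5*t)/2 - 2*t*exp(-5*t)]
  [-9*t^2*exp(-5*t)/2, 3*t*exp(-5*t), 3*t^2*exp(-5*t)/2 - 3*t*exp(-5*t) + exp(-5*t)]

Strategy: write A = P · J · P⁻¹ where J is a Jordan canonical form, so e^{tA} = P · e^{tJ} · P⁻¹, and e^{tJ} can be computed block-by-block.

A has Jordan form
J =
  [-5,  1,  0]
  [ 0, -5,  1]
  [ 0,  0, -5]
(up to reordering of blocks).

Per-block formulas:
  For a 3×3 Jordan block J_3(-5): exp(t · J_3(-5)) = e^(-5t)·(I + t·N + (t^2/2)·N^2), where N is the 3×3 nilpotent shift.

After assembling e^{tJ} and conjugating by P, we get:

e^{tA} =
  [-3*t^2*exp(-5*t)/2 + exp(-5*t), t*exp(-5*t), t^2*exp(-5*t)/2 - t*exp(-5*t)]
  [-9*t^2*exp(-5*t)/2 - 3*t*exp(-5*t), 3*t*exp(-5*t) + exp(-5*t), 3*t^2*exp(-5*t)/2 - 2*t*exp(-5*t)]
  [-9*t^2*exp(-5*t)/2, 3*t*exp(-5*t), 3*t^2*exp(-5*t)/2 - 3*t*exp(-5*t) + exp(-5*t)]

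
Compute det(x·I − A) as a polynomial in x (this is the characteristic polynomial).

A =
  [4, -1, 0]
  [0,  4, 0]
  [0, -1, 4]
x^3 - 12*x^2 + 48*x - 64

Expanding det(x·I − A) (e.g. by cofactor expansion or by noting that A is similar to its Jordan form J, which has the same characteristic polynomial as A) gives
  χ_A(x) = x^3 - 12*x^2 + 48*x - 64
which factors as (x - 4)^3. The eigenvalues (with algebraic multiplicities) are λ = 4 with multiplicity 3.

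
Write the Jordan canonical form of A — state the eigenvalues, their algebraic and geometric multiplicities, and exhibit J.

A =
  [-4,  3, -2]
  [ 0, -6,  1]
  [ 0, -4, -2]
J_3(-4)

The characteristic polynomial is
  det(x·I − A) = x^3 + 12*x^2 + 48*x + 64 = (x + 4)^3

Eigenvalues and multiplicities (the geometric multiplicity of λ is n − rank(A − λI), which equals the number of Jordan blocks for λ):
  λ = -4: algebraic multiplicity = 3, geometric multiplicity = 1

Determining the block sizes for each eigenvalue:
  λ = -4: one block (gm = 1), so the single block has size am = 3 → block sizes [3]

Assembling the blocks gives a Jordan form
J =
  [-4,  1,  0]
  [ 0, -4,  1]
  [ 0,  0, -4]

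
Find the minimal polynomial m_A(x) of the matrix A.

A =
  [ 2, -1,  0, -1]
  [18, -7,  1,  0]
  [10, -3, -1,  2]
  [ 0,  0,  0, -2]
x^3 + 6*x^2 + 12*x + 8

The characteristic polynomial is χ_A(x) = (x + 2)^4, so the eigenvalues are known. The minimal polynomial is
  m_A(x) = Π_λ (x − λ)^{k_λ}
where k_λ is the size of the *largest* Jordan block for λ (equivalently, the smallest k with (A − λI)^k v = 0 for every generalised eigenvector v of λ).

  λ = -2: largest Jordan block has size 3, contributing (x + 2)^3

So m_A(x) = (x + 2)^3 = x^3 + 6*x^2 + 12*x + 8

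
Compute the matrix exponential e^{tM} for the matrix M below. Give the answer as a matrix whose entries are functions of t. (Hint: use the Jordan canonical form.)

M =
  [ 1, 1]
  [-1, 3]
e^{tM} =
  [-t*exp(2*t) + exp(2*t), t*exp(2*t)]
  [-t*exp(2*t), t*exp(2*t) + exp(2*t)]

Strategy: write M = P · J · P⁻¹ where J is a Jordan canonical form, so e^{tM} = P · e^{tJ} · P⁻¹, and e^{tJ} can be computed block-by-block.

M has Jordan form
J =
  [2, 1]
  [0, 2]
(up to reordering of blocks).

Per-block formulas:
  For a 2×2 Jordan block J_2(2): exp(t · J_2(2)) = e^(2t)·(I + t·N), where N is the 2×2 nilpotent shift.

After assembling e^{tJ} and conjugating by P, we get:

e^{tM} =
  [-t*exp(2*t) + exp(2*t), t*exp(2*t)]
  [-t*exp(2*t), t*exp(2*t) + exp(2*t)]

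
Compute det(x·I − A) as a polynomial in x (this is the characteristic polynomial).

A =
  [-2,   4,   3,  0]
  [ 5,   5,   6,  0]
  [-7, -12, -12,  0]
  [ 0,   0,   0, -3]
x^4 + 12*x^3 + 54*x^2 + 108*x + 81

Expanding det(x·I − A) (e.g. by cofactor expansion or by noting that A is similar to its Jordan form J, which has the same characteristic polynomial as A) gives
  χ_A(x) = x^4 + 12*x^3 + 54*x^2 + 108*x + 81
which factors as (x + 3)^4. The eigenvalues (with algebraic multiplicities) are λ = -3 with multiplicity 4.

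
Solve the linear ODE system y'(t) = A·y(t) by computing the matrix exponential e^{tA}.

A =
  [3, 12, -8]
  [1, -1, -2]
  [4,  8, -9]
e^{tA} =
  [-2*t*exp(-3*t) + 4*exp(-t) - 3*exp(-3*t), -4*t*exp(-3*t) + 8*exp(-t) - 8*exp(-3*t), 4*t*exp(-3*t) - 6*exp(-t) + 6*exp(-3*t)]
  [t*exp(-3*t), 2*t*exp(-3*t) + exp(-3*t), -2*t*exp(-3*t)]
  [2*exp(-t) - 2*exp(-3*t), 4*exp(-t) - 4*exp(-3*t), -3*exp(-t) + 4*exp(-3*t)]

Strategy: write A = P · J · P⁻¹ where J is a Jordan canonical form, so e^{tA} = P · e^{tJ} · P⁻¹, and e^{tJ} can be computed block-by-block.

A has Jordan form
J =
  [-3,  1,  0]
  [ 0, -3,  0]
  [ 0,  0, -1]
(up to reordering of blocks).

Per-block formulas:
  For a 2×2 Jordan block J_2(-3): exp(t · J_2(-3)) = e^(-3t)·(I + t·N), where N is the 2×2 nilpotent shift.
  For a 1×1 block at λ = -1: exp(t · [-1]) = [e^(-1t)].

After assembling e^{tJ} and conjugating by P, we get:

e^{tA} =
  [-2*t*exp(-3*t) + 4*exp(-t) - 3*exp(-3*t), -4*t*exp(-3*t) + 8*exp(-t) - 8*exp(-3*t), 4*t*exp(-3*t) - 6*exp(-t) + 6*exp(-3*t)]
  [t*exp(-3*t), 2*t*exp(-3*t) + exp(-3*t), -2*t*exp(-3*t)]
  [2*exp(-t) - 2*exp(-3*t), 4*exp(-t) - 4*exp(-3*t), -3*exp(-t) + 4*exp(-3*t)]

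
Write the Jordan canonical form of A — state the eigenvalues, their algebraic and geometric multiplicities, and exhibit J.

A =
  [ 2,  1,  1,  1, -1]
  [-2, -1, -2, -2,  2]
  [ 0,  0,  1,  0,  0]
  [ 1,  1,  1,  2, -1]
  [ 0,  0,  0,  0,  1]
J_2(1) ⊕ J_1(1) ⊕ J_1(1) ⊕ J_1(1)

The characteristic polynomial is
  det(x·I − A) = x^5 - 5*x^4 + 10*x^3 - 10*x^2 + 5*x - 1 = (x - 1)^5

Eigenvalues and multiplicities (the geometric multiplicity of λ is n − rank(A − λI), which equals the number of Jordan blocks for λ):
  λ = 1: algebraic multiplicity = 5, geometric multiplicity = 4

Determining the block sizes for each eigenvalue:
  λ = 1: 4 blocks summing to 5 forces exactly one block of size 2 and the rest size 1 → block sizes [2, 1, 1, 1]

Assembling the blocks gives a Jordan form
J =
  [1, 1, 0, 0, 0]
  [0, 1, 0, 0, 0]
  [0, 0, 1, 0, 0]
  [0, 0, 0, 1, 0]
  [0, 0, 0, 0, 1]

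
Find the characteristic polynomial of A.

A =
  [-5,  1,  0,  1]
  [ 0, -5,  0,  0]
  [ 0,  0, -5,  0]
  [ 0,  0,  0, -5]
x^4 + 20*x^3 + 150*x^2 + 500*x + 625

Expanding det(x·I − A) (e.g. by cofactor expansion or by noting that A is similar to its Jordan form J, which has the same characteristic polynomial as A) gives
  χ_A(x) = x^4 + 20*x^3 + 150*x^2 + 500*x + 625
which factors as (x + 5)^4. The eigenvalues (with algebraic multiplicities) are λ = -5 with multiplicity 4.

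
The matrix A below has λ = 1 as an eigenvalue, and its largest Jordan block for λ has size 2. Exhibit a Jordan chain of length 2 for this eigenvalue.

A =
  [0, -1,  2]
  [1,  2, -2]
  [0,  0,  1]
A Jordan chain for λ = 1 of length 2:
v_1 = (-1, 1, 0)ᵀ
v_2 = (1, 0, 0)ᵀ

Let N = A − (1)·I. We want v_2 with N^2 v_2 = 0 but N^1 v_2 ≠ 0; then v_{j-1} := N · v_j for j = 2, …, 2.

Pick v_2 = (1, 0, 0)ᵀ.
Then v_1 = N · v_2 = (-1, 1, 0)ᵀ.

Sanity check: (A − (1)·I) v_1 = (0, 0, 0)ᵀ = 0. ✓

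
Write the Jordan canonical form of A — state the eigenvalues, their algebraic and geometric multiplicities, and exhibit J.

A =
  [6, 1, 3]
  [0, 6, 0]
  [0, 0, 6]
J_2(6) ⊕ J_1(6)

The characteristic polynomial is
  det(x·I − A) = x^3 - 18*x^2 + 108*x - 216 = (x - 6)^3

Eigenvalues and multiplicities (the geometric multiplicity of λ is n − rank(A − λI), which equals the number of Jordan blocks for λ):
  λ = 6: algebraic multiplicity = 3, geometric multiplicity = 2

Determining the block sizes for each eigenvalue:
  λ = 6: 2 blocks summing to 3 forces exactly one block of size 2 and the rest size 1 → block sizes [2, 1]

Assembling the blocks gives a Jordan form
J =
  [6, 1, 0]
  [0, 6, 0]
  [0, 0, 6]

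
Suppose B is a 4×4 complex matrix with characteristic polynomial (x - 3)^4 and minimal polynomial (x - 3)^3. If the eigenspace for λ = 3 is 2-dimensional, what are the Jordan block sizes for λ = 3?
Block sizes for λ = 3: [3, 1]

Step 1 — from the characteristic polynomial, algebraic multiplicity of λ = 3 is 4. From dim ker(B − (3)·I) = 2, there are exactly 2 Jordan blocks for λ = 3.
Step 2 — from the minimal polynomial, the factor (x − 3)^3 tells us the largest block for λ = 3 has size 3.
Step 3 — with total size 4, 2 blocks, and largest block 3, the block sizes (in nonincreasing order) are [3, 1].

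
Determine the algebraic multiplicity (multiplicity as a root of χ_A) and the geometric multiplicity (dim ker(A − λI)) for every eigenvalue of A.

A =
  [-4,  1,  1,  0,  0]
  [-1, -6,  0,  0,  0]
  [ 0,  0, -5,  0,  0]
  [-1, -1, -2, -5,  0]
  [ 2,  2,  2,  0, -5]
λ = -5: alg = 5, geom = 3

Step 1 — factor the characteristic polynomial to read off the algebraic multiplicities:
  χ_A(x) = (x + 5)^5

Step 2 — compute geometric multiplicities via the rank-nullity identity g(λ) = n − rank(A − λI):
  rank(A − (-5)·I) = 2, so dim ker(A − (-5)·I) = n − 2 = 3

Summary:
  λ = -5: algebraic multiplicity = 5, geometric multiplicity = 3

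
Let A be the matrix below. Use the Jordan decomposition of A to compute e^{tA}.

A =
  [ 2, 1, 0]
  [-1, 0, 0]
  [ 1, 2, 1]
e^{tA} =
  [t*exp(t) + exp(t), t*exp(t), 0]
  [-t*exp(t), -t*exp(t) + exp(t), 0]
  [-t^2*exp(t)/2 + t*exp(t), -t^2*exp(t)/2 + 2*t*exp(t), exp(t)]

Strategy: write A = P · J · P⁻¹ where J is a Jordan canonical form, so e^{tA} = P · e^{tJ} · P⁻¹, and e^{tJ} can be computed block-by-block.

A has Jordan form
J =
  [1, 1, 0]
  [0, 1, 1]
  [0, 0, 1]
(up to reordering of blocks).

Per-block formulas:
  For a 3×3 Jordan block J_3(1): exp(t · J_3(1)) = e^(1t)·(I + t·N + (t^2/2)·N^2), where N is the 3×3 nilpotent shift.

After assembling e^{tJ} and conjugating by P, we get:

e^{tA} =
  [t*exp(t) + exp(t), t*exp(t), 0]
  [-t*exp(t), -t*exp(t) + exp(t), 0]
  [-t^2*exp(t)/2 + t*exp(t), -t^2*exp(t)/2 + 2*t*exp(t), exp(t)]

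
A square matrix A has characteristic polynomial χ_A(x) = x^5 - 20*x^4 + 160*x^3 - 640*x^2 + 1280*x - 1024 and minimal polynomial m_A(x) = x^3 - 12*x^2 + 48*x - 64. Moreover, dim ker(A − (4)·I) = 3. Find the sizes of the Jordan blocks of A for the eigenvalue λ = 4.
Block sizes for λ = 4: [3, 1, 1]

Step 1 — from the characteristic polynomial, algebraic multiplicity of λ = 4 is 5. From dim ker(A − (4)·I) = 3, there are exactly 3 Jordan blocks for λ = 4.
Step 2 — from the minimal polynomial, the factor (x − 4)^3 tells us the largest block for λ = 4 has size 3.
Step 3 — with total size 5, 3 blocks, and largest block 3, the block sizes (in nonincreasing order) are [3, 1, 1].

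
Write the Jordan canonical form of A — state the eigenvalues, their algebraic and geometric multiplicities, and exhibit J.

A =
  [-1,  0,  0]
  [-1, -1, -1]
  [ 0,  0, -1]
J_2(-1) ⊕ J_1(-1)

The characteristic polynomial is
  det(x·I − A) = x^3 + 3*x^2 + 3*x + 1 = (x + 1)^3

Eigenvalues and multiplicities (the geometric multiplicity of λ is n − rank(A − λI), which equals the number of Jordan blocks for λ):
  λ = -1: algebraic multiplicity = 3, geometric multiplicity = 2

Determining the block sizes for each eigenvalue:
  λ = -1: 2 blocks summing to 3 forces exactly one block of size 2 and the rest size 1 → block sizes [2, 1]

Assembling the blocks gives a Jordan form
J =
  [-1,  1,  0]
  [ 0, -1,  0]
  [ 0,  0, -1]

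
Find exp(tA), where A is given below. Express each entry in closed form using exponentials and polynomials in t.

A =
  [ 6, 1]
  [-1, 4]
e^{tA} =
  [t*exp(5*t) + exp(5*t), t*exp(5*t)]
  [-t*exp(5*t), -t*exp(5*t) + exp(5*t)]

Strategy: write A = P · J · P⁻¹ where J is a Jordan canonical form, so e^{tA} = P · e^{tJ} · P⁻¹, and e^{tJ} can be computed block-by-block.

A has Jordan form
J =
  [5, 1]
  [0, 5]
(up to reordering of blocks).

Per-block formulas:
  For a 2×2 Jordan block J_2(5): exp(t · J_2(5)) = e^(5t)·(I + t·N), where N is the 2×2 nilpotent shift.

After assembling e^{tJ} and conjugating by P, we get:

e^{tA} =
  [t*exp(5*t) + exp(5*t), t*exp(5*t)]
  [-t*exp(5*t), -t*exp(5*t) + exp(5*t)]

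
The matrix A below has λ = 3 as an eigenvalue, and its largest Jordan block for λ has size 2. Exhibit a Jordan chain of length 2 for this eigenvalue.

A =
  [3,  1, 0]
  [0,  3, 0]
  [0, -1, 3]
A Jordan chain for λ = 3 of length 2:
v_1 = (1, 0, -1)ᵀ
v_2 = (0, 1, 0)ᵀ

Let N = A − (3)·I. We want v_2 with N^2 v_2 = 0 but N^1 v_2 ≠ 0; then v_{j-1} := N · v_j for j = 2, …, 2.

Pick v_2 = (0, 1, 0)ᵀ.
Then v_1 = N · v_2 = (1, 0, -1)ᵀ.

Sanity check: (A − (3)·I) v_1 = (0, 0, 0)ᵀ = 0. ✓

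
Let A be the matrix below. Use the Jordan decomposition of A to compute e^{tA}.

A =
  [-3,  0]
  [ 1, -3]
e^{tA} =
  [exp(-3*t), 0]
  [t*exp(-3*t), exp(-3*t)]

Strategy: write A = P · J · P⁻¹ where J is a Jordan canonical form, so e^{tA} = P · e^{tJ} · P⁻¹, and e^{tJ} can be computed block-by-block.

A has Jordan form
J =
  [-3,  1]
  [ 0, -3]
(up to reordering of blocks).

Per-block formulas:
  For a 2×2 Jordan block J_2(-3): exp(t · J_2(-3)) = e^(-3t)·(I + t·N), where N is the 2×2 nilpotent shift.

After assembling e^{tJ} and conjugating by P, we get:

e^{tA} =
  [exp(-3*t), 0]
  [t*exp(-3*t), exp(-3*t)]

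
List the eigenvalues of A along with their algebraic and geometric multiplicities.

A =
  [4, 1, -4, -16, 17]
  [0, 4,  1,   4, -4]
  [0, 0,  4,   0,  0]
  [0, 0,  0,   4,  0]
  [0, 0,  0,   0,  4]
λ = 4: alg = 5, geom = 3

Step 1 — factor the characteristic polynomial to read off the algebraic multiplicities:
  χ_A(x) = (x - 4)^5

Step 2 — compute geometric multiplicities via the rank-nullity identity g(λ) = n − rank(A − λI):
  rank(A − (4)·I) = 2, so dim ker(A − (4)·I) = n − 2 = 3

Summary:
  λ = 4: algebraic multiplicity = 5, geometric multiplicity = 3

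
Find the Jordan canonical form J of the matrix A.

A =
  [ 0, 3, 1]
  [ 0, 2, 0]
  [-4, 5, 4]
J_3(2)

The characteristic polynomial is
  det(x·I − A) = x^3 - 6*x^2 + 12*x - 8 = (x - 2)^3

Eigenvalues and multiplicities (the geometric multiplicity of λ is n − rank(A − λI), which equals the number of Jordan blocks for λ):
  λ = 2: algebraic multiplicity = 3, geometric multiplicity = 1

Determining the block sizes for each eigenvalue:
  λ = 2: one block (gm = 1), so the single block has size am = 3 → block sizes [3]

Assembling the blocks gives a Jordan form
J =
  [2, 1, 0]
  [0, 2, 1]
  [0, 0, 2]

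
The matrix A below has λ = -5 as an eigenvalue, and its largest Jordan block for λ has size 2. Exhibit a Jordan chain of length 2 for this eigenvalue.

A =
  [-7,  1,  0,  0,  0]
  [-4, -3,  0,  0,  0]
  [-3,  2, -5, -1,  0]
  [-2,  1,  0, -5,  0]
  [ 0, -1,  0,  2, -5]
A Jordan chain for λ = -5 of length 2:
v_1 = (-2, -4, -3, -2, 0)ᵀ
v_2 = (1, 0, 0, 0, 0)ᵀ

Let N = A − (-5)·I. We want v_2 with N^2 v_2 = 0 but N^1 v_2 ≠ 0; then v_{j-1} := N · v_j for j = 2, …, 2.

Pick v_2 = (1, 0, 0, 0, 0)ᵀ.
Then v_1 = N · v_2 = (-2, -4, -3, -2, 0)ᵀ.

Sanity check: (A − (-5)·I) v_1 = (0, 0, 0, 0, 0)ᵀ = 0. ✓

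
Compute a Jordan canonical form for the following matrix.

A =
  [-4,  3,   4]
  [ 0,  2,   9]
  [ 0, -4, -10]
J_3(-4)

The characteristic polynomial is
  det(x·I − A) = x^3 + 12*x^2 + 48*x + 64 = (x + 4)^3

Eigenvalues and multiplicities (the geometric multiplicity of λ is n − rank(A − λI), which equals the number of Jordan blocks for λ):
  λ = -4: algebraic multiplicity = 3, geometric multiplicity = 1

Determining the block sizes for each eigenvalue:
  λ = -4: one block (gm = 1), so the single block has size am = 3 → block sizes [3]

Assembling the blocks gives a Jordan form
J =
  [-4,  1,  0]
  [ 0, -4,  1]
  [ 0,  0, -4]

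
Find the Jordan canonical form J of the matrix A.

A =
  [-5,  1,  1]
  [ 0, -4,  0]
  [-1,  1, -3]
J_2(-4) ⊕ J_1(-4)

The characteristic polynomial is
  det(x·I − A) = x^3 + 12*x^2 + 48*x + 64 = (x + 4)^3

Eigenvalues and multiplicities (the geometric multiplicity of λ is n − rank(A − λI), which equals the number of Jordan blocks for λ):
  λ = -4: algebraic multiplicity = 3, geometric multiplicity = 2

Determining the block sizes for each eigenvalue:
  λ = -4: 2 blocks summing to 3 forces exactly one block of size 2 and the rest size 1 → block sizes [2, 1]

Assembling the blocks gives a Jordan form
J =
  [-4,  1,  0]
  [ 0, -4,  0]
  [ 0,  0, -4]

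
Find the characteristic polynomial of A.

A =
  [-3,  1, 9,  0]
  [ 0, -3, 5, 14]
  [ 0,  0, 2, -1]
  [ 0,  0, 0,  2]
x^4 + 2*x^3 - 11*x^2 - 12*x + 36

Expanding det(x·I − A) (e.g. by cofactor expansion or by noting that A is similar to its Jordan form J, which has the same characteristic polynomial as A) gives
  χ_A(x) = x^4 + 2*x^3 - 11*x^2 - 12*x + 36
which factors as (x - 2)^2*(x + 3)^2. The eigenvalues (with algebraic multiplicities) are λ = -3 with multiplicity 2, λ = 2 with multiplicity 2.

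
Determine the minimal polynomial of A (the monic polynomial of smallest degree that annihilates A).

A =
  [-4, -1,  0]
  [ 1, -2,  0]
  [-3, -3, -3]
x^2 + 6*x + 9

The characteristic polynomial is χ_A(x) = (x + 3)^3, so the eigenvalues are known. The minimal polynomial is
  m_A(x) = Π_λ (x − λ)^{k_λ}
where k_λ is the size of the *largest* Jordan block for λ (equivalently, the smallest k with (A − λI)^k v = 0 for every generalised eigenvector v of λ).

  λ = -3: largest Jordan block has size 2, contributing (x + 3)^2

So m_A(x) = (x + 3)^2 = x^2 + 6*x + 9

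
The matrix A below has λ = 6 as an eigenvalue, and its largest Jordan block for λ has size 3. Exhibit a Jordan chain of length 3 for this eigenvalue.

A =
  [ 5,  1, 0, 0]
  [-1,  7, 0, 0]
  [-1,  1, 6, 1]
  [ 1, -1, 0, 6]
A Jordan chain for λ = 6 of length 3:
v_1 = (0, 0, 1, 0)ᵀ
v_2 = (-1, -1, -1, 1)ᵀ
v_3 = (1, 0, 0, 0)ᵀ

Let N = A − (6)·I. We want v_3 with N^3 v_3 = 0 but N^2 v_3 ≠ 0; then v_{j-1} := N · v_j for j = 3, …, 2.

Pick v_3 = (1, 0, 0, 0)ᵀ.
Then v_2 = N · v_3 = (-1, -1, -1, 1)ᵀ.
Then v_1 = N · v_2 = (0, 0, 1, 0)ᵀ.

Sanity check: (A − (6)·I) v_1 = (0, 0, 0, 0)ᵀ = 0. ✓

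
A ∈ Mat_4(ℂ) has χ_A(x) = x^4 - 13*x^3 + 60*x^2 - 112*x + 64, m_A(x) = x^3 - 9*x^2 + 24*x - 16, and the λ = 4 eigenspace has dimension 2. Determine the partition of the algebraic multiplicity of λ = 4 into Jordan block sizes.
Block sizes for λ = 4: [2, 1]

Step 1 — from the characteristic polynomial, algebraic multiplicity of λ = 4 is 3. From dim ker(A − (4)·I) = 2, there are exactly 2 Jordan blocks for λ = 4.
Step 2 — from the minimal polynomial, the factor (x − 4)^2 tells us the largest block for λ = 4 has size 2.
Step 3 — with total size 3, 2 blocks, and largest block 2, the block sizes (in nonincreasing order) are [2, 1].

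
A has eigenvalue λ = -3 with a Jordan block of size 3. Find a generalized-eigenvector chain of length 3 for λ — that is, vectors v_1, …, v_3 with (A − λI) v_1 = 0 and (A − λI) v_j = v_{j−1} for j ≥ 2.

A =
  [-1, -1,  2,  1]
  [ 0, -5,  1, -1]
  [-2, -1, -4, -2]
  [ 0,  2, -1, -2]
A Jordan chain for λ = -3 of length 3:
v_1 = (0, -2, -2, 2)ᵀ
v_2 = (2, 0, -2, 0)ᵀ
v_3 = (1, 0, 0, 0)ᵀ

Let N = A − (-3)·I. We want v_3 with N^3 v_3 = 0 but N^2 v_3 ≠ 0; then v_{j-1} := N · v_j for j = 3, …, 2.

Pick v_3 = (1, 0, 0, 0)ᵀ.
Then v_2 = N · v_3 = (2, 0, -2, 0)ᵀ.
Then v_1 = N · v_2 = (0, -2, -2, 2)ᵀ.

Sanity check: (A − (-3)·I) v_1 = (0, 0, 0, 0)ᵀ = 0. ✓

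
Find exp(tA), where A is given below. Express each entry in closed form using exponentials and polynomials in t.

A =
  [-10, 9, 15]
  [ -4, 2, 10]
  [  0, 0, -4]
e^{tA} =
  [-6*t*exp(-4*t) + exp(-4*t), 9*t*exp(-4*t), 15*t*exp(-4*t)]
  [-4*t*exp(-4*t), 6*t*exp(-4*t) + exp(-4*t), 10*t*exp(-4*t)]
  [0, 0, exp(-4*t)]

Strategy: write A = P · J · P⁻¹ where J is a Jordan canonical form, so e^{tA} = P · e^{tJ} · P⁻¹, and e^{tJ} can be computed block-by-block.

A has Jordan form
J =
  [-4,  1,  0]
  [ 0, -4,  0]
  [ 0,  0, -4]
(up to reordering of blocks).

Per-block formulas:
  For a 1×1 block at λ = -4: exp(t · [-4]) = [e^(-4t)].
  For a 2×2 Jordan block J_2(-4): exp(t · J_2(-4)) = e^(-4t)·(I + t·N), where N is the 2×2 nilpotent shift.

After assembling e^{tJ} and conjugating by P, we get:

e^{tA} =
  [-6*t*exp(-4*t) + exp(-4*t), 9*t*exp(-4*t), 15*t*exp(-4*t)]
  [-4*t*exp(-4*t), 6*t*exp(-4*t) + exp(-4*t), 10*t*exp(-4*t)]
  [0, 0, exp(-4*t)]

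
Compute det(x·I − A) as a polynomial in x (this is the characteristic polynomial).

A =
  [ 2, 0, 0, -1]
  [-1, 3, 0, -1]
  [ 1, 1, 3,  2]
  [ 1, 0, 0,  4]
x^4 - 12*x^3 + 54*x^2 - 108*x + 81

Expanding det(x·I − A) (e.g. by cofactor expansion or by noting that A is similar to its Jordan form J, which has the same characteristic polynomial as A) gives
  χ_A(x) = x^4 - 12*x^3 + 54*x^2 - 108*x + 81
which factors as (x - 3)^4. The eigenvalues (with algebraic multiplicities) are λ = 3 with multiplicity 4.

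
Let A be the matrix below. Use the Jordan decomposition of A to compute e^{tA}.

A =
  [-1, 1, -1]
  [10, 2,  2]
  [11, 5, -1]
e^{tA} =
  [t*exp(-2*t) + exp(-2*t), t*exp(-2*t), -t*exp(-2*t)]
  [-2*t*exp(-2*t) + 2*exp(4*t) - 2*exp(-2*t), -2*t*exp(-2*t) + exp(4*t), 2*t*exp(-2*t)]
  [-t*exp(-2*t) + 2*exp(4*t) - 2*exp(-2*t), -t*exp(-2*t) + exp(4*t) - exp(-2*t), t*exp(-2*t) + exp(-2*t)]

Strategy: write A = P · J · P⁻¹ where J is a Jordan canonical form, so e^{tA} = P · e^{tJ} · P⁻¹, and e^{tJ} can be computed block-by-block.

A has Jordan form
J =
  [-2,  1, 0]
  [ 0, -2, 0]
  [ 0,  0, 4]
(up to reordering of blocks).

Per-block formulas:
  For a 2×2 Jordan block J_2(-2): exp(t · J_2(-2)) = e^(-2t)·(I + t·N), where N is the 2×2 nilpotent shift.
  For a 1×1 block at λ = 4: exp(t · [4]) = [e^(4t)].

After assembling e^{tJ} and conjugating by P, we get:

e^{tA} =
  [t*exp(-2*t) + exp(-2*t), t*exp(-2*t), -t*exp(-2*t)]
  [-2*t*exp(-2*t) + 2*exp(4*t) - 2*exp(-2*t), -2*t*exp(-2*t) + exp(4*t), 2*t*exp(-2*t)]
  [-t*exp(-2*t) + 2*exp(4*t) - 2*exp(-2*t), -t*exp(-2*t) + exp(4*t) - exp(-2*t), t*exp(-2*t) + exp(-2*t)]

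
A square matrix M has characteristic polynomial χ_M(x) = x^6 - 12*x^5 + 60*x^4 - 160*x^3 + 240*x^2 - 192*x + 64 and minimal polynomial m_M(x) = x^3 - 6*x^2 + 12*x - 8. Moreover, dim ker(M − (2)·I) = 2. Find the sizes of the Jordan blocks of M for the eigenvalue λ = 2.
Block sizes for λ = 2: [3, 3]

Step 1 — from the characteristic polynomial, algebraic multiplicity of λ = 2 is 6. From dim ker(M − (2)·I) = 2, there are exactly 2 Jordan blocks for λ = 2.
Step 2 — from the minimal polynomial, the factor (x − 2)^3 tells us the largest block for λ = 2 has size 3.
Step 3 — with total size 6, 2 blocks, and largest block 3, the block sizes (in nonincreasing order) are [3, 3].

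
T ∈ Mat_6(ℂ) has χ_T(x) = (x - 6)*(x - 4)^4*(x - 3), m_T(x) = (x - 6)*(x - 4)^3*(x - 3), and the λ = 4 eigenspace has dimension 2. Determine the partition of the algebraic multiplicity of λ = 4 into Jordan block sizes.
Block sizes for λ = 4: [3, 1]

Step 1 — from the characteristic polynomial, algebraic multiplicity of λ = 4 is 4. From dim ker(T − (4)·I) = 2, there are exactly 2 Jordan blocks for λ = 4.
Step 2 — from the minimal polynomial, the factor (x − 4)^3 tells us the largest block for λ = 4 has size 3.
Step 3 — with total size 4, 2 blocks, and largest block 3, the block sizes (in nonincreasing order) are [3, 1].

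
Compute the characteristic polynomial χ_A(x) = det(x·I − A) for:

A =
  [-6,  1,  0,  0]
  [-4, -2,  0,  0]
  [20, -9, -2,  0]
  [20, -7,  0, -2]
x^4 + 12*x^3 + 52*x^2 + 96*x + 64

Expanding det(x·I − A) (e.g. by cofactor expansion or by noting that A is similar to its Jordan form J, which has the same characteristic polynomial as A) gives
  χ_A(x) = x^4 + 12*x^3 + 52*x^2 + 96*x + 64
which factors as (x + 2)^2*(x + 4)^2. The eigenvalues (with algebraic multiplicities) are λ = -4 with multiplicity 2, λ = -2 with multiplicity 2.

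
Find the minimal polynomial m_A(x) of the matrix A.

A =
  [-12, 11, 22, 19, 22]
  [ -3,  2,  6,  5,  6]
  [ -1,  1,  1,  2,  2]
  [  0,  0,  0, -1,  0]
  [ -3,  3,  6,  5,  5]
x^2 + 2*x + 1

The characteristic polynomial is χ_A(x) = (x + 1)^5, so the eigenvalues are known. The minimal polynomial is
  m_A(x) = Π_λ (x − λ)^{k_λ}
where k_λ is the size of the *largest* Jordan block for λ (equivalently, the smallest k with (A − λI)^k v = 0 for every generalised eigenvector v of λ).

  λ = -1: largest Jordan block has size 2, contributing (x + 1)^2

So m_A(x) = (x + 1)^2 = x^2 + 2*x + 1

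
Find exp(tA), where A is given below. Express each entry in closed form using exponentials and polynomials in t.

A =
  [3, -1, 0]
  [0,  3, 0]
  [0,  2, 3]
e^{tA} =
  [exp(3*t), -t*exp(3*t), 0]
  [0, exp(3*t), 0]
  [0, 2*t*exp(3*t), exp(3*t)]

Strategy: write A = P · J · P⁻¹ where J is a Jordan canonical form, so e^{tA} = P · e^{tJ} · P⁻¹, and e^{tJ} can be computed block-by-block.

A has Jordan form
J =
  [3, 1, 0]
  [0, 3, 0]
  [0, 0, 3]
(up to reordering of blocks).

Per-block formulas:
  For a 2×2 Jordan block J_2(3): exp(t · J_2(3)) = e^(3t)·(I + t·N), where N is the 2×2 nilpotent shift.
  For a 1×1 block at λ = 3: exp(t · [3]) = [e^(3t)].

After assembling e^{tJ} and conjugating by P, we get:

e^{tA} =
  [exp(3*t), -t*exp(3*t), 0]
  [0, exp(3*t), 0]
  [0, 2*t*exp(3*t), exp(3*t)]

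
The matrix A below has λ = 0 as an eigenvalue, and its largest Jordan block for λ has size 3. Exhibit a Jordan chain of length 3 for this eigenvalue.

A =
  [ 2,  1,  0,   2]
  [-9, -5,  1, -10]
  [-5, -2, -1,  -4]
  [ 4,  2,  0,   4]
A Jordan chain for λ = 0 of length 3:
v_1 = (3, -18, -3, 6)ᵀ
v_2 = (2, -9, -5, 4)ᵀ
v_3 = (1, 0, 0, 0)ᵀ

Let N = A − (0)·I. We want v_3 with N^3 v_3 = 0 but N^2 v_3 ≠ 0; then v_{j-1} := N · v_j for j = 3, …, 2.

Pick v_3 = (1, 0, 0, 0)ᵀ.
Then v_2 = N · v_3 = (2, -9, -5, 4)ᵀ.
Then v_1 = N · v_2 = (3, -18, -3, 6)ᵀ.

Sanity check: (A − (0)·I) v_1 = (0, 0, 0, 0)ᵀ = 0. ✓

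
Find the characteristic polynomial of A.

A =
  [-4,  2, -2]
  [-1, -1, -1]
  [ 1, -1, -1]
x^3 + 6*x^2 + 12*x + 8

Expanding det(x·I − A) (e.g. by cofactor expansion or by noting that A is similar to its Jordan form J, which has the same characteristic polynomial as A) gives
  χ_A(x) = x^3 + 6*x^2 + 12*x + 8
which factors as (x + 2)^3. The eigenvalues (with algebraic multiplicities) are λ = -2 with multiplicity 3.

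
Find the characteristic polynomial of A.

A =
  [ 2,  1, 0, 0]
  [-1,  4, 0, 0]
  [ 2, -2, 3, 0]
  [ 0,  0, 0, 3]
x^4 - 12*x^3 + 54*x^2 - 108*x + 81

Expanding det(x·I − A) (e.g. by cofactor expansion or by noting that A is similar to its Jordan form J, which has the same characteristic polynomial as A) gives
  χ_A(x) = x^4 - 12*x^3 + 54*x^2 - 108*x + 81
which factors as (x - 3)^4. The eigenvalues (with algebraic multiplicities) are λ = 3 with multiplicity 4.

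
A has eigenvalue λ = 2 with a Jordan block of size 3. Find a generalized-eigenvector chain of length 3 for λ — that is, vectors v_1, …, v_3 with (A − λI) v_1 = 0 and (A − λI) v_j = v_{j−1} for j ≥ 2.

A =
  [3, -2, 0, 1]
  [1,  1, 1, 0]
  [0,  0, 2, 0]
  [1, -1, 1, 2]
A Jordan chain for λ = 2 of length 3:
v_1 = (-1, -1, 0, -1)ᵀ
v_2 = (-2, -1, 0, -1)ᵀ
v_3 = (0, 1, 0, 0)ᵀ

Let N = A − (2)·I. We want v_3 with N^3 v_3 = 0 but N^2 v_3 ≠ 0; then v_{j-1} := N · v_j for j = 3, …, 2.

Pick v_3 = (0, 1, 0, 0)ᵀ.
Then v_2 = N · v_3 = (-2, -1, 0, -1)ᵀ.
Then v_1 = N · v_2 = (-1, -1, 0, -1)ᵀ.

Sanity check: (A − (2)·I) v_1 = (0, 0, 0, 0)ᵀ = 0. ✓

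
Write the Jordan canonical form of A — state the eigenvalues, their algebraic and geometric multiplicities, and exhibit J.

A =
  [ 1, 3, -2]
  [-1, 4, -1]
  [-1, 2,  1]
J_3(2)

The characteristic polynomial is
  det(x·I − A) = x^3 - 6*x^2 + 12*x - 8 = (x - 2)^3

Eigenvalues and multiplicities (the geometric multiplicity of λ is n − rank(A − λI), which equals the number of Jordan blocks for λ):
  λ = 2: algebraic multiplicity = 3, geometric multiplicity = 1

Determining the block sizes for each eigenvalue:
  λ = 2: one block (gm = 1), so the single block has size am = 3 → block sizes [3]

Assembling the blocks gives a Jordan form
J =
  [2, 1, 0]
  [0, 2, 1]
  [0, 0, 2]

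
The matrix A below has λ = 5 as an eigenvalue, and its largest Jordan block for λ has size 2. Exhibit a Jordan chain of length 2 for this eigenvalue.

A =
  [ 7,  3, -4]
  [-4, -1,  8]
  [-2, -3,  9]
A Jordan chain for λ = 5 of length 2:
v_1 = (2, -4, -2)ᵀ
v_2 = (1, 0, 0)ᵀ

Let N = A − (5)·I. We want v_2 with N^2 v_2 = 0 but N^1 v_2 ≠ 0; then v_{j-1} := N · v_j for j = 2, …, 2.

Pick v_2 = (1, 0, 0)ᵀ.
Then v_1 = N · v_2 = (2, -4, -2)ᵀ.

Sanity check: (A − (5)·I) v_1 = (0, 0, 0)ᵀ = 0. ✓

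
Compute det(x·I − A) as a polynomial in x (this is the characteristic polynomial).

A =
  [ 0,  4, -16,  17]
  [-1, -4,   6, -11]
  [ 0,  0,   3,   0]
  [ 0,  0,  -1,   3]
x^4 - 2*x^3 - 11*x^2 + 12*x + 36

Expanding det(x·I − A) (e.g. by cofactor expansion or by noting that A is similar to its Jordan form J, which has the same characteristic polynomial as A) gives
  χ_A(x) = x^4 - 2*x^3 - 11*x^2 + 12*x + 36
which factors as (x - 3)^2*(x + 2)^2. The eigenvalues (with algebraic multiplicities) are λ = -2 with multiplicity 2, λ = 3 with multiplicity 2.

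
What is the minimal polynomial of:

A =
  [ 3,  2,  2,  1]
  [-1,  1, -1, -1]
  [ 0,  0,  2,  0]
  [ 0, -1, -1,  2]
x^3 - 6*x^2 + 12*x - 8

The characteristic polynomial is χ_A(x) = (x - 2)^4, so the eigenvalues are known. The minimal polynomial is
  m_A(x) = Π_λ (x − λ)^{k_λ}
where k_λ is the size of the *largest* Jordan block for λ (equivalently, the smallest k with (A − λI)^k v = 0 for every generalised eigenvector v of λ).

  λ = 2: largest Jordan block has size 3, contributing (x − 2)^3

So m_A(x) = (x - 2)^3 = x^3 - 6*x^2 + 12*x - 8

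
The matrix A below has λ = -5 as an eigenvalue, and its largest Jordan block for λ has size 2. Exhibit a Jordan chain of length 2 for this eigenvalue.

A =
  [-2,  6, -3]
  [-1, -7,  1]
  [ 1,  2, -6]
A Jordan chain for λ = -5 of length 2:
v_1 = (3, -1, 1)ᵀ
v_2 = (1, 0, 0)ᵀ

Let N = A − (-5)·I. We want v_2 with N^2 v_2 = 0 but N^1 v_2 ≠ 0; then v_{j-1} := N · v_j for j = 2, …, 2.

Pick v_2 = (1, 0, 0)ᵀ.
Then v_1 = N · v_2 = (3, -1, 1)ᵀ.

Sanity check: (A − (-5)·I) v_1 = (0, 0, 0)ᵀ = 0. ✓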